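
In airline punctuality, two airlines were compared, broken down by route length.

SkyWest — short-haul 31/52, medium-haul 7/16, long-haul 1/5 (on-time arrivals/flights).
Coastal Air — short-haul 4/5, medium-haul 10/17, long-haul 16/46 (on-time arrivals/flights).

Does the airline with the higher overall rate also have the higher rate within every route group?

No

Short-haul: SkyWest 31/52 = 59.6%, Coastal Air 4/5 = 80.0% → Coastal Air
Medium-haul: SkyWest 7/16 = 43.8%, Coastal Air 10/17 = 58.8% → Coastal Air
Long-haul: SkyWest 1/5 = 20.0%, Coastal Air 16/46 = 34.8% → Coastal Air
Overall: SkyWest 39/73 = 53.4%, Coastal Air 30/68 = 44.1% → SkyWest
Coastal Air wins each route group but SkyWest wins overall — the comparison reverses. Coastal Air's flights skew toward long-haul, which has a lower base rate.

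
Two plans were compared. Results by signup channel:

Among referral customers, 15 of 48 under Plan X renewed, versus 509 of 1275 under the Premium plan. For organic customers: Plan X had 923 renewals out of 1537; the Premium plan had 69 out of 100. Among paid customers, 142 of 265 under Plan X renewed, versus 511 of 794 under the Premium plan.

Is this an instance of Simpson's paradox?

Yes

Referral: Plan X 15/48 = 31.2%, the Premium plan 509/1275 = 39.9% → the Premium plan
Organic: Plan X 923/1537 = 60.1%, the Premium plan 69/100 = 69.0% → the Premium plan
Paid: Plan X 142/265 = 53.6%, the Premium plan 511/794 = 64.4% → the Premium plan
Overall: Plan X 1080/1850 = 58.4%, the Premium plan 1089/2169 = 50.2% → Plan X
The Premium plan wins each signup group but Plan X wins overall — the comparison reverses. The Premium plan's customers skew toward referral, which has a lower base rate.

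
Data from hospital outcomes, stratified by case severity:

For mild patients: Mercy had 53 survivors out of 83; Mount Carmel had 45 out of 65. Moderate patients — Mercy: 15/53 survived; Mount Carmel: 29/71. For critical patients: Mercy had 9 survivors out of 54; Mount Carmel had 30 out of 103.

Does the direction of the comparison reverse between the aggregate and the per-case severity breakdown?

No

Mild: Mercy 53/83 = 63.9%, Mount Carmel 45/65 = 69.2% → Mount Carmel
Moderate: Mercy 15/53 = 28.3%, Mount Carmel 29/71 = 40.8% → Mount Carmel
Critical: Mercy 9/54 = 16.7%, Mount Carmel 30/103 = 29.1% → Mount Carmel
Overall: Mercy 77/190 = 40.5%, Mount Carmel 104/239 = 43.5% → Mount Carmel
Mount Carmel wins overall and in every case group — no reversal.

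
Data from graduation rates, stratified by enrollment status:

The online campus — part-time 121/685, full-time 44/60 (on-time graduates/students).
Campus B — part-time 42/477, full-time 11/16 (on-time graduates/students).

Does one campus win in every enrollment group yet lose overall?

No

Part-time: the online campus 121/685 = 17.7%, Campus B 42/477 = 8.8% → the online campus
Full-time: the online campus 44/60 = 73.3%, Campus B 11/16 = 68.8% → the online campus
Overall: the online campus 165/745 = 22.1%, Campus B 53/493 = 10.8% → the online campus
The online campus wins overall and in every enrollment group — no reversal.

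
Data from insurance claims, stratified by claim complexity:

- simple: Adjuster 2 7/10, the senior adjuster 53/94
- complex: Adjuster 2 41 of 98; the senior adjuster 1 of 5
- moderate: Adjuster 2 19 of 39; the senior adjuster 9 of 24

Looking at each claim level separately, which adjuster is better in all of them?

Simple: Adjuster 2 7/10 = 70.0%, the senior adjuster 53/94 = 56.4% → Adjuster 2
Complex: Adjuster 2 41/98 = 41.8%, the senior adjuster 1/5 = 20.0% → Adjuster 2
Moderate: Adjuster 2 19/39 = 48.7%, the senior adjuster 9/24 = 37.5% → Adjuster 2
Adjuster 2 has the higher rate in all 3 groups.

Adjuster 2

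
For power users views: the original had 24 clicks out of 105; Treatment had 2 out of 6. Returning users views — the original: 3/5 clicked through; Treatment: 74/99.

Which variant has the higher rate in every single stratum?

Treatment

Power users: the original 24/105 = 22.9%, Treatment 2/6 = 33.3% → Treatment
Returning users: the original 3/5 = 60.0%, Treatment 74/99 = 74.7% → Treatment
Treatment has the higher rate in both groups.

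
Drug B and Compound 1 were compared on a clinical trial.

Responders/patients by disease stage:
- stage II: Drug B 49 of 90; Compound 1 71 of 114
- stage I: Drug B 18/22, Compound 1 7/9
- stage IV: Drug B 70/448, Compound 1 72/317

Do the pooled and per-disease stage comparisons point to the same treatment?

No

Stage II: Drug B 49/90 = 54.4%, Compound 1 71/114 = 62.3% → Compound 1
Stage I: Drug B 18/22 = 81.8%, Compound 1 7/9 = 77.8% → Drug B
Stage IV: Drug B 70/448 = 15.6%, Compound 1 72/317 = 22.7% → Compound 1
Overall: Drug B 137/560 = 24.5%, Compound 1 150/440 = 34.1% → Compound 1
Neither sweeps: Drug B wins 1 of 3 groups, Compound 1 wins 2. Compound 1 wins overall but not every group — no Simpson reversal.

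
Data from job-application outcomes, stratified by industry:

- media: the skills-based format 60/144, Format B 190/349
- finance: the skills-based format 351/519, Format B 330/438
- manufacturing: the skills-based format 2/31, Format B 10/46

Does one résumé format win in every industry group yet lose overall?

No

Media: the skills-based format 60/144 = 41.7%, Format B 190/349 = 54.4% → Format B
Finance: the skills-based format 351/519 = 67.6%, Format B 330/438 = 75.3% → Format B
Manufacturing: the skills-based format 2/31 = 6.5%, Format B 10/46 = 21.7% → Format B
Overall: the skills-based format 413/694 = 59.5%, Format B 530/833 = 63.6% → Format B
Format B wins overall and in every industry group — no reversal.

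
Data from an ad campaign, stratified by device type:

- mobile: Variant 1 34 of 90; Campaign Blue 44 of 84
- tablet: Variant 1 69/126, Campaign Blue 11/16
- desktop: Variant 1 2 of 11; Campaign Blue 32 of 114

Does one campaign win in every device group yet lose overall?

Yes

Mobile: Variant 1 34/90 = 37.8%, Campaign Blue 44/84 = 52.4% → Campaign Blue
Tablet: Variant 1 69/126 = 54.8%, Campaign Blue 11/16 = 68.8% → Campaign Blue
Desktop: Variant 1 2/11 = 18.2%, Campaign Blue 32/114 = 28.1% → Campaign Blue
Overall: Variant 1 105/227 = 46.3%, Campaign Blue 87/214 = 40.7% → Variant 1
Campaign Blue wins each device group but Variant 1 wins overall — the comparison reverses. Campaign Blue's impressions skew toward desktop, which has a lower base rate.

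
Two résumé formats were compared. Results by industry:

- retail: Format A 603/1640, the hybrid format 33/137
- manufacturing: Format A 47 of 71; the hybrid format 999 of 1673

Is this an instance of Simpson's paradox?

Retail: Format A 603/1640 = 36.8%, the hybrid format 33/137 = 24.1% → Format A
Manufacturing: Format A 47/71 = 66.2%, the hybrid format 999/1673 = 59.7% → Format A
Overall: Format A 650/1711 = 38.0%, the hybrid format 1032/1810 = 57.0% → the hybrid format
Format A wins each industry group but the hybrid format wins overall — the comparison reverses. Format A's applications skew toward retail, which has a lower base rate.

Yes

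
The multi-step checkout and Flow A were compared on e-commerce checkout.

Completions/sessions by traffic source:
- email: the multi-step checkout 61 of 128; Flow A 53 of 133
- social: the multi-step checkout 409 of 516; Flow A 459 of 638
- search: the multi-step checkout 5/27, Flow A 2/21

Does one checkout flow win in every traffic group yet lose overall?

No

Email: the multi-step checkout 61/128 = 47.7%, Flow A 53/133 = 39.8% → the multi-step checkout
Social: the multi-step checkout 409/516 = 79.3%, Flow A 459/638 = 71.9% → the multi-step checkout
Search: the multi-step checkout 5/27 = 18.5%, Flow A 2/21 = 9.5% → the multi-step checkout
Overall: the multi-step checkout 475/671 = 70.8%, Flow A 514/792 = 64.9% → the multi-step checkout
The multi-step checkout wins overall and in every traffic group — no reversal.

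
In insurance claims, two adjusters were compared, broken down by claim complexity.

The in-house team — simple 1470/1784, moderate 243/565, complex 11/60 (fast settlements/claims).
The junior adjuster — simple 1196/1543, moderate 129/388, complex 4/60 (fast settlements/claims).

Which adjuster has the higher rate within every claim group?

Simple: the in-house team 1470/1784 = 82.4%, the junior adjuster 1196/1543 = 77.5% → the in-house team
Moderate: the in-house team 243/565 = 43.0%, the junior adjuster 129/388 = 33.2% → the in-house team
Complex: the in-house team 11/60 = 18.3%, the junior adjuster 4/60 = 6.7% → the in-house team
The in-house team has the higher rate in all 3 groups.

the in-house team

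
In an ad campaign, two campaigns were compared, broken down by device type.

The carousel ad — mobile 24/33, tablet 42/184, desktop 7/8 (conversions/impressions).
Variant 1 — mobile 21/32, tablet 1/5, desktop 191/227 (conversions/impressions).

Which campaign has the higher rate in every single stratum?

Mobile: the carousel ad 24/33 = 72.7%, Variant 1 21/32 = 65.6% → the carousel ad
Tablet: the carousel ad 42/184 = 22.8%, Variant 1 1/5 = 20.0% → the carousel ad
Desktop: the carousel ad 7/8 = 87.5%, Variant 1 191/227 = 84.1% → the carousel ad
The carousel ad has the higher rate in all 3 groups.

the carousel ad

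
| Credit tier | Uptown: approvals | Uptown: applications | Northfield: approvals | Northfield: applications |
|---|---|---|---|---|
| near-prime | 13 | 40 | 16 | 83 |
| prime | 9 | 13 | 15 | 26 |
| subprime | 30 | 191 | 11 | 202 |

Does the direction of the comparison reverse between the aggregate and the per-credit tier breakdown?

Near-prime: Uptown 13/40 = 32.5%, Northfield 16/83 = 19.3% → Uptown
Prime: Uptown 9/13 = 69.2%, Northfield 15/26 = 57.7% → Uptown
Subprime: Uptown 30/191 = 15.7%, Northfield 11/202 = 5.4% → Uptown
Overall: Uptown 52/244 = 21.3%, Northfield 42/311 = 13.5% → Uptown
Uptown wins overall and in every credit group — no reversal.

No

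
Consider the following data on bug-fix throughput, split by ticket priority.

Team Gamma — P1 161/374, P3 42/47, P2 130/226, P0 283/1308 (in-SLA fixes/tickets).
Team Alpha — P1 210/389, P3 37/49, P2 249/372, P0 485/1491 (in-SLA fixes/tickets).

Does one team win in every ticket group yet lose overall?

P1: Team Gamma 161/374 = 43.0%, Team Alpha 210/389 = 54.0% → Team Alpha
P3: Team Gamma 42/47 = 89.4%, Team Alpha 37/49 = 75.5% → Team Gamma
P2: Team Gamma 130/226 = 57.5%, Team Alpha 249/372 = 66.9% → Team Alpha
P0: Team Gamma 283/1308 = 21.6%, Team Alpha 485/1491 = 32.5% → Team Alpha
Overall: Team Gamma 616/1955 = 31.5%, Team Alpha 981/2301 = 42.6% → Team Alpha
Neither sweeps: Team Gamma wins 1 of 4 groups, Team Alpha wins 3. Team Alpha wins overall but not every group — no Simpson reversal.

No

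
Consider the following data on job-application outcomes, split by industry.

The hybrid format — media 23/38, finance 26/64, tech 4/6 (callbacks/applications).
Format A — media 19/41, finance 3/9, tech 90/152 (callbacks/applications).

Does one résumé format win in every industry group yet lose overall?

Yes

Media: the hybrid format 23/38 = 60.5%, Format A 19/41 = 46.3% → the hybrid format
Finance: the hybrid format 26/64 = 40.6%, Format A 3/9 = 33.3% → the hybrid format
Tech: the hybrid format 4/6 = 66.7%, Format A 90/152 = 59.2% → the hybrid format
Overall: the hybrid format 53/108 = 49.1%, Format A 112/202 = 55.4% → Format A
The hybrid format wins each industry group but Format A wins overall — the comparison reverses. The hybrid format's applications skew toward finance, which has a lower base rate.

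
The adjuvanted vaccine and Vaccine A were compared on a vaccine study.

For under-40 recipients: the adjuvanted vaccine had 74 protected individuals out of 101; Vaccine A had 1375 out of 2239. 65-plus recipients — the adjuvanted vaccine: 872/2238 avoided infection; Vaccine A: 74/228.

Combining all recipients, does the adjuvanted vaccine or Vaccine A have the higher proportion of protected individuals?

Vaccine A

Under-40: the adjuvanted vaccine 74/101 = 73.3%, Vaccine A 1375/2239 = 61.4% → the adjuvanted vaccine
65-plus: the adjuvanted vaccine 872/2238 = 39.0%, Vaccine A 74/228 = 32.5% → the adjuvanted vaccine
Overall: the adjuvanted vaccine 946/2339 = 40.4%, Vaccine A 1449/2467 = 58.7% → Vaccine A
(The adjuvanted vaccine wins every age group but Vaccine A wins overall — the adjuvanted vaccine's recipients skew toward the low-rate 65-plus group.)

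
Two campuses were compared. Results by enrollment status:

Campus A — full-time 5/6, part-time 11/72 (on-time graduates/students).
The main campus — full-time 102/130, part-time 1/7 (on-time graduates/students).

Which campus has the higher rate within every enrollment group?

Campus A

Full-time: Campus A 5/6 = 83.3%, the main campus 102/130 = 78.5% → Campus A
Part-time: Campus A 11/72 = 15.3%, the main campus 1/7 = 14.3% → Campus A
Campus A has the higher rate in both groups.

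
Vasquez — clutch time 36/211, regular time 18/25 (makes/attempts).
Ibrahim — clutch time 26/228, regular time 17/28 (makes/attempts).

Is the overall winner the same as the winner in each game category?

Yes

Clutch time: Vasquez 36/211 = 17.1%, Ibrahim 26/228 = 11.4% → Vasquez
Regular time: Vasquez 18/25 = 72.0%, Ibrahim 17/28 = 60.7% → Vasquez
Overall: Vasquez 54/236 = 22.9%, Ibrahim 43/256 = 16.8% → Vasquez
Vasquez wins overall and in every game group — no reversal.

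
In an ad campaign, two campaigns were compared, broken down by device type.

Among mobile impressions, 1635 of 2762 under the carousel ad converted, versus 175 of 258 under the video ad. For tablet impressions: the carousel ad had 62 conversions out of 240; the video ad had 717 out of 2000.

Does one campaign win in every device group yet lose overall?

Mobile: the carousel ad 1635/2762 = 59.2%, the video ad 175/258 = 67.8% → the video ad
Tablet: the carousel ad 62/240 = 25.8%, the video ad 717/2000 = 35.9% → the video ad
Overall: the carousel ad 1697/3002 = 56.5%, the video ad 892/2258 = 39.5% → the carousel ad
The video ad wins each device group but the carousel ad wins overall — the comparison reverses. The video ad's impressions skew toward tablet, which has a lower base rate.

Yes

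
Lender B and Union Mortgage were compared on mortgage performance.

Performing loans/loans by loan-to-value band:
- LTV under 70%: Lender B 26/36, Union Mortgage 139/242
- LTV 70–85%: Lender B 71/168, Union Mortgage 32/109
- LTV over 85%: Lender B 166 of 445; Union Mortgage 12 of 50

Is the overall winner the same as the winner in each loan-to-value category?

No

LTV under 70%: Lender B 26/36 = 72.2%, Union Mortgage 139/242 = 57.4% → Lender B
LTV 70–85%: Lender B 71/168 = 42.3%, Union Mortgage 32/109 = 29.4% → Lender B
LTV over 85%: Lender B 166/445 = 37.3%, Union Mortgage 12/50 = 24.0% → Lender B
Overall: Lender B 263/649 = 40.5%, Union Mortgage 183/401 = 45.6% → Union Mortgage
Lender B wins each loan-to-value group but Union Mortgage wins overall — the comparison reverses. Lender B's loans skew toward LTV over 85%, which has a lower base rate.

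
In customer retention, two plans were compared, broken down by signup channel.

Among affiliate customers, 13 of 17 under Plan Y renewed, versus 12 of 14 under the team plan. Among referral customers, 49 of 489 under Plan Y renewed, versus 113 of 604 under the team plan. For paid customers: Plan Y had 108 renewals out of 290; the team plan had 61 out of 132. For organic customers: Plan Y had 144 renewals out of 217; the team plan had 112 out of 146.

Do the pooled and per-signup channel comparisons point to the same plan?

Yes

Affiliate: Plan Y 13/17 = 76.5%, the team plan 12/14 = 85.7% → the team plan
Referral: Plan Y 49/489 = 10.0%, the team plan 113/604 = 18.7% → the team plan
Paid: Plan Y 108/290 = 37.2%, the team plan 61/132 = 46.2% → the team plan
Organic: Plan Y 144/217 = 66.4%, the team plan 112/146 = 76.7% → the team plan
Overall: Plan Y 314/1013 = 31.0%, the team plan 298/896 = 33.3% → the team plan
The team plan wins overall and in every signup group — no reversal.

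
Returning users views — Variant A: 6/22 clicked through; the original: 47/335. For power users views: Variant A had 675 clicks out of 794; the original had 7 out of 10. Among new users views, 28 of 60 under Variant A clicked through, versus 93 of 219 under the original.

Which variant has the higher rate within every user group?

Variant A

Returning users: Variant A 6/22 = 27.3%, the original 47/335 = 14.0% → Variant A
Power users: Variant A 675/794 = 85.0%, the original 7/10 = 70.0% → Variant A
New users: Variant A 28/60 = 46.7%, the original 93/219 = 42.5% → Variant A
Variant A has the higher rate in all 3 groups.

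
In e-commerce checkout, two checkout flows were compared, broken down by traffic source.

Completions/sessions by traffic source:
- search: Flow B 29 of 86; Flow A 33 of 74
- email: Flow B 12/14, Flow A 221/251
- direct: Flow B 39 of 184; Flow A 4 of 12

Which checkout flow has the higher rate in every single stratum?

Search: Flow B 29/86 = 33.7%, Flow A 33/74 = 44.6% → Flow A
Email: Flow B 12/14 = 85.7%, Flow A 221/251 = 88.0% → Flow A
Direct: Flow B 39/184 = 21.2%, Flow A 4/12 = 33.3% → Flow A
Flow A has the higher rate in all 3 groups.

Flow A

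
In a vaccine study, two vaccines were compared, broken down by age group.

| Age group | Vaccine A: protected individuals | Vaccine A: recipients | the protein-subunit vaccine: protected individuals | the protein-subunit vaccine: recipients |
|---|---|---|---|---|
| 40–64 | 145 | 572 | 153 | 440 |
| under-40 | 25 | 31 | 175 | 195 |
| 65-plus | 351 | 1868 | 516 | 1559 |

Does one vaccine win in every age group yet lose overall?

40–64: Vaccine A 145/572 = 25.3%, the protein-subunit vaccine 153/440 = 34.8% → the protein-subunit vaccine
Under-40: Vaccine A 25/31 = 80.6%, the protein-subunit vaccine 175/195 = 89.7% → the protein-subunit vaccine
65-plus: Vaccine A 351/1868 = 18.8%, the protein-subunit vaccine 516/1559 = 33.1% → the protein-subunit vaccine
Overall: Vaccine A 521/2471 = 21.1%, the protein-subunit vaccine 844/2194 = 38.5% → the protein-subunit vaccine
The protein-subunit vaccine wins overall and in every age group — no reversal.

No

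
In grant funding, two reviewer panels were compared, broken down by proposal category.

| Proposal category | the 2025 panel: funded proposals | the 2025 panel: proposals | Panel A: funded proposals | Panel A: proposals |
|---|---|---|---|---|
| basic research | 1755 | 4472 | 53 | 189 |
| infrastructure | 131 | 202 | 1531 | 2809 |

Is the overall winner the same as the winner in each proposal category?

Basic research: the 2025 panel 1755/4472 = 39.2%, Panel A 53/189 = 28.0% → the 2025 panel
Infrastructure: the 2025 panel 131/202 = 64.9%, Panel A 1531/2809 = 54.5% → the 2025 panel
Overall: the 2025 panel 1886/4674 = 40.4%, Panel A 1584/2998 = 52.8% → Panel A
The 2025 panel wins each proposal group but Panel A wins overall — the comparison reverses. The 2025 panel's proposals skew toward basic research, which has a lower base rate.

No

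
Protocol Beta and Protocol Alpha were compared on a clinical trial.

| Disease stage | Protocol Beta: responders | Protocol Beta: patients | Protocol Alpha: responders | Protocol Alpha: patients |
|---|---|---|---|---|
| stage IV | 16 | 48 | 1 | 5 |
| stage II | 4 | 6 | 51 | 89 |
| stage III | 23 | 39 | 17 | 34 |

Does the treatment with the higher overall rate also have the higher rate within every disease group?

No

Stage IV: Protocol Beta 16/48 = 33.3%, Protocol Alpha 1/5 = 20.0% → Protocol Beta
Stage II: Protocol Beta 4/6 = 66.7%, Protocol Alpha 51/89 = 57.3% → Protocol Beta
Stage III: Protocol Beta 23/39 = 59.0%, Protocol Alpha 17/34 = 50.0% → Protocol Beta
Overall: Protocol Beta 43/93 = 46.2%, Protocol Alpha 69/128 = 53.9% → Protocol Alpha
Protocol Beta wins each disease group but Protocol Alpha wins overall — the comparison reverses. Protocol Beta's patients skew toward stage IV, which has a lower base rate.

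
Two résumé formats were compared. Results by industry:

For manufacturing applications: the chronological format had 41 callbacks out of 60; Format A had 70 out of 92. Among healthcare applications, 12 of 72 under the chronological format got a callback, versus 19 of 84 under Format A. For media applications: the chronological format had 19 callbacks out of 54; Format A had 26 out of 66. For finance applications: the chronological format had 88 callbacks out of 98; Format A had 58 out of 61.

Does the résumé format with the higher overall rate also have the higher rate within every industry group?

Manufacturing: the chronological format 41/60 = 68.3%, Format A 70/92 = 76.1% → Format A
Healthcare: the chronological format 12/72 = 16.7%, Format A 19/84 = 22.6% → Format A
Media: the chronological format 19/54 = 35.2%, Format A 26/66 = 39.4% → Format A
Finance: the chronological format 88/98 = 89.8%, Format A 58/61 = 95.1% → Format A
Overall: the chronological format 160/284 = 56.3%, Format A 173/303 = 57.1% → Format A
Format A wins overall and in every industry group — no reversal.

Yes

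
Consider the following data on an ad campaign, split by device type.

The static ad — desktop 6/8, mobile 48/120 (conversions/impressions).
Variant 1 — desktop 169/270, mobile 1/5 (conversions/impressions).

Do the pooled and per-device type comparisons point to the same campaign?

No

Desktop: the static ad 6/8 = 75.0%, Variant 1 169/270 = 62.6% → the static ad
Mobile: the static ad 48/120 = 40.0%, Variant 1 1/5 = 20.0% → the static ad
Overall: the static ad 54/128 = 42.2%, Variant 1 170/275 = 61.8% → Variant 1
The static ad wins each device group but Variant 1 wins overall — the comparison reverses. The static ad's impressions skew toward mobile, which has a lower base rate.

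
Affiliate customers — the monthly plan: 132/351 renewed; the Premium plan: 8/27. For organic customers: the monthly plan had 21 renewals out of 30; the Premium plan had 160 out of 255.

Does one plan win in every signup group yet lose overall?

Affiliate: the monthly plan 132/351 = 37.6%, the Premium plan 8/27 = 29.6% → the monthly plan
Organic: the monthly plan 21/30 = 70.0%, the Premium plan 160/255 = 62.7% → the monthly plan
Overall: the monthly plan 153/381 = 40.2%, the Premium plan 168/282 = 59.6% → the Premium plan
The monthly plan wins each signup group but the Premium plan wins overall — the comparison reverses. The monthly plan's customers skew toward affiliate, which has a lower base rate.

Yes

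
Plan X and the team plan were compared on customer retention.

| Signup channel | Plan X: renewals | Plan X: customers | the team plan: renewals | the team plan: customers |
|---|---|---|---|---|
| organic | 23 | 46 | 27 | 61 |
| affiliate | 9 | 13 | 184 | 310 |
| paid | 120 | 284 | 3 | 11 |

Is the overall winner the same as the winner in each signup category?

Organic: Plan X 23/46 = 50.0%, the team plan 27/61 = 44.3% → Plan X
Affiliate: Plan X 9/13 = 69.2%, the team plan 184/310 = 59.4% → Plan X
Paid: Plan X 120/284 = 42.3%, the team plan 3/11 = 27.3% → Plan X
Overall: Plan X 152/343 = 44.3%, the team plan 214/382 = 56.0% → the team plan
Plan X wins each signup group but the team plan wins overall — the comparison reverses. Plan X's customers skew toward paid, which has a lower base rate.

No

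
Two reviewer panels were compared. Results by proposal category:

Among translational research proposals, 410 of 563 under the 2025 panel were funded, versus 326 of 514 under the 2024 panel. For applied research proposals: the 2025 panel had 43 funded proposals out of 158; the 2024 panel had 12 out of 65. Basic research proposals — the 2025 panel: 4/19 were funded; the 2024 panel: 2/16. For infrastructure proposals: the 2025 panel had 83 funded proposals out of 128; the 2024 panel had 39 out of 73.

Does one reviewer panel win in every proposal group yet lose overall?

Translational research: the 2025 panel 410/563 = 72.8%, the 2024 panel 326/514 = 63.4% → the 2025 panel
Applied research: the 2025 panel 43/158 = 27.2%, the 2024 panel 12/65 = 18.5% → the 2025 panel
Basic research: the 2025 panel 4/19 = 21.1%, the 2024 panel 2/16 = 12.5% → the 2025 panel
Infrastructure: the 2025 panel 83/128 = 64.8%, the 2024 panel 39/73 = 53.4% → the 2025 panel
Overall: the 2025 panel 540/868 = 62.2%, the 2024 panel 379/668 = 56.7% → the 2025 panel
The 2025 panel wins overall and in every proposal group — no reversal.

No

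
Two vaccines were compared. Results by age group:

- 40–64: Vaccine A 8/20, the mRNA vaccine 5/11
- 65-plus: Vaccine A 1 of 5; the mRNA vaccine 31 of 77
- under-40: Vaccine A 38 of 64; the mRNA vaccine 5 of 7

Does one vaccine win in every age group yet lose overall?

40–64: Vaccine A 8/20 = 40.0%, the mRNA vaccine 5/11 = 45.5% → the mRNA vaccine
65-plus: Vaccine A 1/5 = 20.0%, the mRNA vaccine 31/77 = 40.3% → the mRNA vaccine
Under-40: Vaccine A 38/64 = 59.4%, the mRNA vaccine 5/7 = 71.4% → the mRNA vaccine
Overall: Vaccine A 47/89 = 52.8%, the mRNA vaccine 41/95 = 43.2% → Vaccine A
The mRNA vaccine wins each age group but Vaccine A wins overall — the comparison reverses. The mRNA vaccine's recipients skew toward 65-plus, which has a lower base rate.

Yes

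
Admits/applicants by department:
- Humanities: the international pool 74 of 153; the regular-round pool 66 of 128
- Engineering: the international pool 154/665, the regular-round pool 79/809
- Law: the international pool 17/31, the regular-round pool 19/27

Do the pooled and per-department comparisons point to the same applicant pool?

No

Humanities: the international pool 74/153 = 48.4%, the regular-round pool 66/128 = 51.6% → the regular-round pool
Engineering: the international pool 154/665 = 23.2%, the regular-round pool 79/809 = 9.8% → the international pool
Law: the international pool 17/31 = 54.8%, the regular-round pool 19/27 = 70.4% → the regular-round pool
Overall: the international pool 245/849 = 28.9%, the regular-round pool 164/964 = 17.0% → the international pool
Neither sweeps: the international pool wins 1 of 3 groups, the regular-round pool wins 2. The international pool wins overall but not every group — no Simpson reversal.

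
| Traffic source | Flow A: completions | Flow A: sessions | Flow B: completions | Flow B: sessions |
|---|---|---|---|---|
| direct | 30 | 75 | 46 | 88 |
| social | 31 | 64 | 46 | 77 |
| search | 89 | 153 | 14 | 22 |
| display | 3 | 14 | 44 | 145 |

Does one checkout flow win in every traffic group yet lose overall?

Yes

Direct: Flow A 30/75 = 40.0%, Flow B 46/88 = 52.3% → Flow B
Social: Flow A 31/64 = 48.4%, Flow B 46/77 = 59.7% → Flow B
Search: Flow A 89/153 = 58.2%, Flow B 14/22 = 63.6% → Flow B
Display: Flow A 3/14 = 21.4%, Flow B 44/145 = 30.3% → Flow B
Overall: Flow A 153/306 = 50.0%, Flow B 150/332 = 45.2% → Flow A
Flow B wins each traffic group but Flow A wins overall — the comparison reverses. Flow B's sessions skew toward display, which has a lower base rate.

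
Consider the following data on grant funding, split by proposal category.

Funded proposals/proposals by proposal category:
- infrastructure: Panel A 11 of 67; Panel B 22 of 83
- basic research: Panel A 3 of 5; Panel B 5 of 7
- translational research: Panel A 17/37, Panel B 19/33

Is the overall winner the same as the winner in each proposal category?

Infrastructure: Panel A 11/67 = 16.4%, Panel B 22/83 = 26.5% → Panel B
Basic research: Panel A 3/5 = 60.0%, Panel B 5/7 = 71.4% → Panel B
Translational research: Panel A 17/37 = 45.9%, Panel B 19/33 = 57.6% → Panel B
Overall: Panel A 31/109 = 28.4%, Panel B 46/123 = 37.4% → Panel B
Panel B wins overall and in every proposal group — no reversal.

Yes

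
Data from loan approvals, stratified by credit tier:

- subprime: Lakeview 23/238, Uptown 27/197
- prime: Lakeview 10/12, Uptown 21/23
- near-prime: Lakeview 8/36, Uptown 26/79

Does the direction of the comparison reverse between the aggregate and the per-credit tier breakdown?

Subprime: Lakeview 23/238 = 9.7%, Uptown 27/197 = 13.7% → Uptown
Prime: Lakeview 10/12 = 83.3%, Uptown 21/23 = 91.3% → Uptown
Near-prime: Lakeview 8/36 = 22.2%, Uptown 26/79 = 32.9% → Uptown
Overall: Lakeview 41/286 = 14.3%, Uptown 74/299 = 24.7% → Uptown
Uptown wins overall and in every credit group — no reversal.

No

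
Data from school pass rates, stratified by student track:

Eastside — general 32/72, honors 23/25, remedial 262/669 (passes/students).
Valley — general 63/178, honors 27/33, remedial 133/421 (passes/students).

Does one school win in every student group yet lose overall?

General: Eastside 32/72 = 44.4%, Valley 63/178 = 35.4% → Eastside
Honors: Eastside 23/25 = 92.0%, Valley 27/33 = 81.8% → Eastside
Remedial: Eastside 262/669 = 39.2%, Valley 133/421 = 31.6% → Eastside
Overall: Eastside 317/766 = 41.4%, Valley 223/632 = 35.3% → Eastside
Eastside wins overall and in every student group — no reversal.

No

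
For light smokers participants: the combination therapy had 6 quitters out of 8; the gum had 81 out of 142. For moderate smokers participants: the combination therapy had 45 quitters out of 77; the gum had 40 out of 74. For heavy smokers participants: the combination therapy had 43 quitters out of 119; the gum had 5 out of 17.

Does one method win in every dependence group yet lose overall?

Yes

Light smokers: the combination therapy 6/8 = 75.0%, the gum 81/142 = 57.0% → the combination therapy
Moderate smokers: the combination therapy 45/77 = 58.4%, the gum 40/74 = 54.1% → the combination therapy
Heavy smokers: the combination therapy 43/119 = 36.1%, the gum 5/17 = 29.4% → the combination therapy
Overall: the combination therapy 94/204 = 46.1%, the gum 126/233 = 54.1% → the gum
The combination therapy wins each dependence group but the gum wins overall — the comparison reverses. The combination therapy's participants skew toward heavy smokers, which has a lower base rate.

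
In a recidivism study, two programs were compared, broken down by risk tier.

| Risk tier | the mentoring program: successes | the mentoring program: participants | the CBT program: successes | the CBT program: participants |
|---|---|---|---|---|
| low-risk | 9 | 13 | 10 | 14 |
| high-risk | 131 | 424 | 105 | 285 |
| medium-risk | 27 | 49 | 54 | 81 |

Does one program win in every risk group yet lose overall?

No

Low-risk: the mentoring program 9/13 = 69.2%, the CBT program 10/14 = 71.4% → the CBT program
High-risk: the mentoring program 131/424 = 30.9%, the CBT program 105/285 = 36.8% → the CBT program
Medium-risk: the mentoring program 27/49 = 55.1%, the CBT program 54/81 = 66.7% → the CBT program
Overall: the mentoring program 167/486 = 34.4%, the CBT program 169/380 = 44.5% → the CBT program
The CBT program wins overall and in every risk group — no reversal.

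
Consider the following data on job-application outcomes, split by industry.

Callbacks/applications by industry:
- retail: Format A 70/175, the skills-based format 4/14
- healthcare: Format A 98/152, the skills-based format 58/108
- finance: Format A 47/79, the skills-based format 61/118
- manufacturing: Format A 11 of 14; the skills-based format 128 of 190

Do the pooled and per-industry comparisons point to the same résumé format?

Retail: Format A 70/175 = 40.0%, the skills-based format 4/14 = 28.6% → Format A
Healthcare: Format A 98/152 = 64.5%, the skills-based format 58/108 = 53.7% → Format A
Finance: Format A 47/79 = 59.5%, the skills-based format 61/118 = 51.7% → Format A
Manufacturing: Format A 11/14 = 78.6%, the skills-based format 128/190 = 67.4% → Format A
Overall: Format A 226/420 = 53.8%, the skills-based format 251/430 = 58.4% → the skills-based format
Format A wins each industry group but the skills-based format wins overall — the comparison reverses. Format A's applications skew toward retail, which has a lower base rate.

No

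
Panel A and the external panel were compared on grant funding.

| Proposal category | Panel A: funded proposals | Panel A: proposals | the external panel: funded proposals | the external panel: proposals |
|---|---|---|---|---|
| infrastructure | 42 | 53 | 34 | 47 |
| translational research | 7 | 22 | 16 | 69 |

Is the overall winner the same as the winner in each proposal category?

Infrastructure: Panel A 42/53 = 79.2%, the external panel 34/47 = 72.3% → Panel A
Translational research: Panel A 7/22 = 31.8%, the external panel 16/69 = 23.2% → Panel A
Overall: Panel A 49/75 = 65.3%, the external panel 50/116 = 43.1% → Panel A
Panel A wins overall and in every proposal group — no reversal.

Yes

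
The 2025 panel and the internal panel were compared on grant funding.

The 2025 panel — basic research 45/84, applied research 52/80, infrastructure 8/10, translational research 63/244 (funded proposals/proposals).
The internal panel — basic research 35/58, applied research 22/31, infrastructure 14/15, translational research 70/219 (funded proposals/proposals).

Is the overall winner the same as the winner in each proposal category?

Yes

Basic research: the 2025 panel 45/84 = 53.6%, the internal panel 35/58 = 60.3% → the internal panel
Applied research: the 2025 panel 52/80 = 65.0%, the internal panel 22/31 = 71.0% → the internal panel
Infrastructure: the 2025 panel 8/10 = 80.0%, the internal panel 14/15 = 93.3% → the internal panel
Translational research: the 2025 panel 63/244 = 25.8%, the internal panel 70/219 = 32.0% → the internal panel
Overall: the 2025 panel 168/418 = 40.2%, the internal panel 141/323 = 43.7% → the internal panel
The internal panel wins overall and in every proposal group — no reversal.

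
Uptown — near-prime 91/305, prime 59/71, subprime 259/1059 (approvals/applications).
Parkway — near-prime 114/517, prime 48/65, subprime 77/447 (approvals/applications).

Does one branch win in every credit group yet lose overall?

Near-prime: Uptown 91/305 = 29.8%, Parkway 114/517 = 22.1% → Uptown
Prime: Uptown 59/71 = 83.1%, Parkway 48/65 = 73.8% → Uptown
Subprime: Uptown 259/1059 = 24.5%, Parkway 77/447 = 17.2% → Uptown
Overall: Uptown 409/1435 = 28.5%, Parkway 239/1029 = 23.2% → Uptown
Uptown wins overall and in every credit group — no reversal.

No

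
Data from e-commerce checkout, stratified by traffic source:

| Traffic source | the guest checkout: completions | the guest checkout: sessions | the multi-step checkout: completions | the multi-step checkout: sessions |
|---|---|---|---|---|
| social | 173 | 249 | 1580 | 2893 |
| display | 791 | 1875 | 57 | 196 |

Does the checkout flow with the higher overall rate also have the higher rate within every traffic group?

Social: the guest checkout 173/249 = 69.5%, the multi-step checkout 1580/2893 = 54.6% → the guest checkout
Display: the guest checkout 791/1875 = 42.2%, the multi-step checkout 57/196 = 29.1% → the guest checkout
Overall: the guest checkout 964/2124 = 45.4%, the multi-step checkout 1637/3089 = 53.0% → the multi-step checkout
The guest checkout wins each traffic group but the multi-step checkout wins overall — the comparison reverses. The guest checkout's sessions skew toward display, which has a lower base rate.

No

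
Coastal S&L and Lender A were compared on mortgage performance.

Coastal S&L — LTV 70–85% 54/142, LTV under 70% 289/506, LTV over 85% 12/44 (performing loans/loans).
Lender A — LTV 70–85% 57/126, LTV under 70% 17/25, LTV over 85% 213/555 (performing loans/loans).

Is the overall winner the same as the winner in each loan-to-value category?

LTV 70–85%: Coastal S&L 54/142 = 38.0%, Lender A 57/126 = 45.2% → Lender A
LTV under 70%: Coastal S&L 289/506 = 57.1%, Lender A 17/25 = 68.0% → Lender A
LTV over 85%: Coastal S&L 12/44 = 27.3%, Lender A 213/555 = 38.4% → Lender A
Overall: Coastal S&L 355/692 = 51.3%, Lender A 287/706 = 40.7% → Coastal S&L
Lender A wins each loan-to-value group but Coastal S&L wins overall — the comparison reverses. Lender A's loans skew toward LTV over 85%, which has a lower base rate.

No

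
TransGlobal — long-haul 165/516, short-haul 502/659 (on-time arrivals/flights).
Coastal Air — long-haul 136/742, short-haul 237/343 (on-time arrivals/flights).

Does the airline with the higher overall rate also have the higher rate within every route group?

Yes

Long-haul: TransGlobal 165/516 = 32.0%, Coastal Air 136/742 = 18.3% → TransGlobal
Short-haul: TransGlobal 502/659 = 76.2%, Coastal Air 237/343 = 69.1% → TransGlobal
Overall: TransGlobal 667/1175 = 56.8%, Coastal Air 373/1085 = 34.4% → TransGlobal
TransGlobal wins overall and in every route group — no reversal.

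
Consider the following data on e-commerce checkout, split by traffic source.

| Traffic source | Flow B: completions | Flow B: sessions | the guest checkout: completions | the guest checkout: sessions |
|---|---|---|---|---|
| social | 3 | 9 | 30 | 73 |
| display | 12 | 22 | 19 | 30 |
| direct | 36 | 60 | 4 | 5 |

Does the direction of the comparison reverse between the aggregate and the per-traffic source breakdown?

Social: Flow B 3/9 = 33.3%, the guest checkout 30/73 = 41.1% → the guest checkout
Display: Flow B 12/22 = 54.5%, the guest checkout 19/30 = 63.3% → the guest checkout
Direct: Flow B 36/60 = 60.0%, the guest checkout 4/5 = 80.0% → the guest checkout
Overall: Flow B 51/91 = 56.0%, the guest checkout 53/108 = 49.1% → Flow B
The guest checkout wins each traffic group but Flow B wins overall — the comparison reverses. The guest checkout's sessions skew toward social, which has a lower base rate.

Yes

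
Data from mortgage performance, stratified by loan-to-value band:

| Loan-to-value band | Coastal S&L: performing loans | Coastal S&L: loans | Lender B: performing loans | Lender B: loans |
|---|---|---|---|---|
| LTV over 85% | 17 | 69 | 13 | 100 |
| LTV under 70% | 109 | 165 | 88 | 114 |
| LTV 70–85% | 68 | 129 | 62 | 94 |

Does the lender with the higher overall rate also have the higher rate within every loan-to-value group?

LTV over 85%: Coastal S&L 17/69 = 24.6%, Lender B 13/100 = 13.0% → Coastal S&L
LTV under 70%: Coastal S&L 109/165 = 66.1%, Lender B 88/114 = 77.2% → Lender B
LTV 70–85%: Coastal S&L 68/129 = 52.7%, Lender B 62/94 = 66.0% → Lender B
Overall: Coastal S&L 194/363 = 53.4%, Lender B 163/308 = 52.9% → Coastal S&L
Neither sweeps: Coastal S&L wins 1 of 3 groups, Lender B wins 2. Coastal S&L wins overall but not every group — no Simpson reversal.

No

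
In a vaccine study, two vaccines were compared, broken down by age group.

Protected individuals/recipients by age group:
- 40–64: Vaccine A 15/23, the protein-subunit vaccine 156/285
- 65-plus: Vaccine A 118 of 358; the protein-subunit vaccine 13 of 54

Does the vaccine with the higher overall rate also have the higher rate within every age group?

No

40–64: Vaccine A 15/23 = 65.2%, the protein-subunit vaccine 156/285 = 54.7% → Vaccine A
65-plus: Vaccine A 118/358 = 33.0%, the protein-subunit vaccine 13/54 = 24.1% → Vaccine A
Overall: Vaccine A 133/381 = 34.9%, the protein-subunit vaccine 169/339 = 49.9% → the protein-subunit vaccine
Vaccine A wins each age group but the protein-subunit vaccine wins overall — the comparison reverses. Vaccine A's recipients skew toward 65-plus, which has a lower base rate.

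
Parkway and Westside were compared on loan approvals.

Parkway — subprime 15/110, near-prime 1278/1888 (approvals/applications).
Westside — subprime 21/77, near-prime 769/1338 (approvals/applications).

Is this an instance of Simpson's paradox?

Subprime: Parkway 15/110 = 13.6%, Westside 21/77 = 27.3% → Westside
Near-prime: Parkway 1278/1888 = 67.7%, Westside 769/1338 = 57.5% → Parkway
Overall: Parkway 1293/1998 = 64.7%, Westside 790/1415 = 55.8% → Parkway
Neither sweeps: Parkway wins 1 of 2 groups, Westside wins 1. Parkway wins overall but not every group — no Simpson reversal.

No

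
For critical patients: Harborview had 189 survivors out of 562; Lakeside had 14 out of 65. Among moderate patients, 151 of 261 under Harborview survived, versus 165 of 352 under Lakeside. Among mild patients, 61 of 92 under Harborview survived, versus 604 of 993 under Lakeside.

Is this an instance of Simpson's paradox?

Yes

Critical: Harborview 189/562 = 33.6%, Lakeside 14/65 = 21.5% → Harborview
Moderate: Harborview 151/261 = 57.9%, Lakeside 165/352 = 46.9% → Harborview
Mild: Harborview 61/92 = 66.3%, Lakeside 604/993 = 60.8% → Harborview
Overall: Harborview 401/915 = 43.8%, Lakeside 783/1410 = 55.5% → Lakeside
Harborview wins each case group but Lakeside wins overall — the comparison reverses. Harborview's patients skew toward critical, which has a lower base rate.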